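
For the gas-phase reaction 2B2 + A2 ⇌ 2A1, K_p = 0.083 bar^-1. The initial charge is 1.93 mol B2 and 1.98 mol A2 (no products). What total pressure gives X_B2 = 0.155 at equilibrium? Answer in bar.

P = 0.833 bar

Take 1.93 mol B2 as basis and let X be its fractional conversion, so ξ = 0.965X.
Mole table: n_B2 = 1.93 − 1.93X; n_A2 = 1.98 − 0.965X; n_A1 = 1.93X.
Summing: n_T = 3.91 − 0.965X.
K_p = p_A1^2 / (p_B2^2 p_A2) with p_i = (n_i/n_T)·P.
At X = 0.155: the mole-fraction product g(X) = Π y_i^ν_i = 0.06912. Since K_p = g(X)·P^{-1}, P = (g/K_p)^(1/1) = (0.06912/0.083)^(1/1) = 0.833 bar.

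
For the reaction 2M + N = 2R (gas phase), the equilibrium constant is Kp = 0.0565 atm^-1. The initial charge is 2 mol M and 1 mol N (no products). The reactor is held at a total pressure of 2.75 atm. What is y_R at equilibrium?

Take 2 mol M as basis and let X be its fractional conversion, so ξ = X.
Moles: n_M = 2 − 2X; n_N = 1 − X; n_R = 2X.
n_T = Σnᵢ = 3 − X.
Mole fractions y_i = n_i/n_T; Kp = p_R^2 / (p_M^2 p_N) with p_i = y_i·P.
Setting this equal to 0.0565 atm^-1 and taking the physical root (0 < X < 1) gives X = 0.176.
Then n_R = 0.351, n_T = 2.82, so y_R = 0.124.

y_R = 0.124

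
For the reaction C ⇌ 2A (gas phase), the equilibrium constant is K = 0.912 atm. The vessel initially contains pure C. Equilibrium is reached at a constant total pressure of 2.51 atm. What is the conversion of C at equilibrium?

Let X = conversion of C (basis 1 mol C); extent of reaction ξ = X.
Moles: n_C = 1 − X; n_A = 2X.
Summing: n_T = 1 + X.
With p_i = (n_i/n_T)P, K = p_A^2 / (p_C).
Setting this equal to 0.912 atm and taking the physical root (0 < X < 1) gives X = 0.289.

X = 0.289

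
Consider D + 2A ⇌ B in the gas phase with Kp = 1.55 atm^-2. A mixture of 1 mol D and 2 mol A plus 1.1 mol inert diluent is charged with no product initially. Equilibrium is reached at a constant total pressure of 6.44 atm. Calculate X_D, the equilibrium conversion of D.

X = 0.730

Take 1 mol D as basis and let X be its fractional conversion, so ξ = X.
At extent ξ: n_D = 1 − X; n_A = 2 − 2X; n_B = X; n_I = 1.1 (inert).
n_T = Σnᵢ = 4.1 − 2X.
Mole fractions y_i = n_i/n_T; Kp = p_B / (p_D p_A^2) with p_i = y_i·P.
Equating to 1.55 atm^-2 and solving on 0 < X < 1: X = 0.730.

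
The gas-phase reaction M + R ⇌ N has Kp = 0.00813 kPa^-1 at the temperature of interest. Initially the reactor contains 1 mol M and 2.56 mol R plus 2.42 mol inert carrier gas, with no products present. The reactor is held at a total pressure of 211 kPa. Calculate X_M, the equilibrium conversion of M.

X = 0.399

Let X = conversion of M (basis 1 mol M); extent of reaction ξ = X.
Species balance: n_M = 1 − X; n_R = 2.56 − X; n_N = X; n_I = 2.42 (inert).
n_T = Σnᵢ = 5.98 − X.
y_i = n_i/n_T, p_i = y_i·P. Kp = p_N / (p_M p_R).
Equating to 0.00813 kPa^-1 and solving on 0 < X < 1: X = 0.399.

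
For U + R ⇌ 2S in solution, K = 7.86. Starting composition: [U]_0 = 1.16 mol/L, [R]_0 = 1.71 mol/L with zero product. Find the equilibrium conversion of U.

X = 0.690

Let X = conversion of U; extent ξ = 1.16·X mol/L.
Concentrations: [U] = 1.16 − 1.16X; [R] = 1.71 − 1.16X; [S] = 2.32X.
K = [S]^2 / ([U] [R]).
Solving K = 7.86 for X ∈ (0,1): X = 0.690.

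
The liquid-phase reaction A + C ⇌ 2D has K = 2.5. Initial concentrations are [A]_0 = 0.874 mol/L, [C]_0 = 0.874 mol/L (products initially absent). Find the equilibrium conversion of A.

Let X = conversion of A; extent ξ = 0.874·X mol/L.
Concentrations: [A] = 0.874 − 0.874X; [C] = 0.874 − 0.874X; [D] = 1.75X.
K = [D]^2 / ([A] [C]).
Solving K = 2.5 for X ∈ (0,1): X = 0.442.

X = 0.442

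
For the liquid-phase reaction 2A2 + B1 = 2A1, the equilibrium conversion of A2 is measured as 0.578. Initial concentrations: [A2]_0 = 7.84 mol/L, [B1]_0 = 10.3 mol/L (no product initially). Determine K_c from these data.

Let X = conversion of A2.
Concentrations: [A2] = 7.84 − 7.84X; [B1] = 10.3 − 3.92X; [A1] = 7.84X.
At X = 0.578: [A2] = 3.31, [B1] = 8.03, [A1] = 4.53.
K_c = [A1]^2 / ([A2]^2 [B1]) = 0.233 L/mol.

K_c = 0.233 L/mol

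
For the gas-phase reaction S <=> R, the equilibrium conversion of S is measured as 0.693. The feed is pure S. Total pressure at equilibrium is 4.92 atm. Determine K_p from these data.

Let X = conversion of S (basis 1 mol S); extent of reaction ξ = X.
Moles: n_S = 1 − X; n_R = X.
n_T stays at 1 (no change in mole number).
At X = 0.693: n_S = 0.307, n_R = 0.693, n_T = 1.
p_i = (n_i/n_T)·P. K_p = p_R / (p_S) = 2.26.

K_p = 2.26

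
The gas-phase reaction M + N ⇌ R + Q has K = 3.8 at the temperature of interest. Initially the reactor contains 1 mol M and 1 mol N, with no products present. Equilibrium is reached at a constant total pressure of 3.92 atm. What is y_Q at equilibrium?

y_Q = 0.330

Basis: 1 mol M initially; let X = conversion of M. Extent ξ = X.
Species balance: n_M = 1 − X; n_N = 1 − X; n_R = X; n_Q = X.
Since Δν = 0, n_T = 2 throughout.
Mole fractions y_i = n_i/n_T; K = p_R p_Q / (p_M p_N) with p_i = y_i·P.
Substituting and setting equal to 3.8 gives a polynomial in X; the root in (0,1) is X = 0.661.
Then n_Q = 0.661, n_T = 2, so y_Q = 0.330.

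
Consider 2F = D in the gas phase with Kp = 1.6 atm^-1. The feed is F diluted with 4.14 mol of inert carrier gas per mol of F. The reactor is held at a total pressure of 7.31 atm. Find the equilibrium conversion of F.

X = 0.638

Take 1 mol F as basis and let X be its fractional conversion, so ξ = 0.5X.
Mole table: n_F = 1 − X; n_D = 0.5X; n_I = 4.14 (inert).
Total moles n_T = 5.14 − 0.5X.
Mole fractions y_i = n_i/n_T; Kp = p_D / (p_F^2) with p_i = y_i·P.
Equating to 1.6 atm^-1 and solving on 0 < X < 1: X = 0.638.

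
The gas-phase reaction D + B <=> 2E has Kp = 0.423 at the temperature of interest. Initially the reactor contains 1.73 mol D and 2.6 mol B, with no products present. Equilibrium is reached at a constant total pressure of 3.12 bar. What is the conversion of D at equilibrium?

X = 0.299

Take 1.73 mol D as basis and let X be its fractional conversion, so ξ = 1.73X.
Species balance: n_D = 1.73 − 1.73X; n_B = 2.6 − 1.73X; n_E = 3.46X.
Since Δν = 0, n_T = 4.33 throughout.
With p_i = (n_i/n_T)P, Kp = p_E^2 / (p_D p_B).
Equating to 0.423 and solving on 0 < X < 1: X = 0.299.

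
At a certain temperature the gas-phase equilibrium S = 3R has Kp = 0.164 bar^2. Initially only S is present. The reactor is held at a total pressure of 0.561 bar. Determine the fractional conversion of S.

Basis: 1 mol S initially; let X = conversion of S. Extent ξ = X.
Species balance: n_S = 1 − X; n_R = 3X.
Summing: n_T = 1 + 2X.
y_i = n_i/n_T, p_i = y_i·P. Kp = p_R^3 / (p_S).
Substituting and setting equal to 0.164 bar^2 gives a polynomial in X; the root in (0,1) is X = 0.329.

X = 0.329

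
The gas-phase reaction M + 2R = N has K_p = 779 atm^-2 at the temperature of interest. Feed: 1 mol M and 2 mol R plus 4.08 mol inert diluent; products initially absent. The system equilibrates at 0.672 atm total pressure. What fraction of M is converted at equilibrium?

X = 0.745

Let X = conversion of M (basis 1 mol M); extent of reaction ξ = X.
Mole table: n_M = 1 − X; n_R = 2 − 2X; n_N = X; n_I = 4.08 (inert).
n_T = Σnᵢ = 7.08 − 2X.
With p_i = (n_i/n_T)P, K_p = p_N / (p_M p_R^2).
Substituting and setting equal to 779 atm^-2 gives a polynomial in X; the root in (0,1) is X = 0.745.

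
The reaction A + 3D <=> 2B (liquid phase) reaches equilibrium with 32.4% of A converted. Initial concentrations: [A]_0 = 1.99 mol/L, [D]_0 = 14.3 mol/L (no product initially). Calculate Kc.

Kc = 0.000654 (mol/L)^-2

Let X = conversion of A.
Concentrations: [A] = 1.99 − 1.99X; [D] = 14.3 − 5.97X; [B] = 3.98X.
At X = 0.324: [A] = 1.35, [D] = 12.4, [B] = 1.29.
Kc = [B]^2 / ([A] [D]^3) = 0.000654 (mol/L)^-2.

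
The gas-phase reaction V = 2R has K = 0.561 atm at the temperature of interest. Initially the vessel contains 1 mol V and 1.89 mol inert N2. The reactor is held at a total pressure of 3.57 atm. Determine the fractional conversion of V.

Let X = conversion of V (basis 1 mol V); extent of reaction ξ = X.
Mole table: n_V = 1 − X; n_R = 2X; n_I = 1.89 (inert).
Summing: n_T = 2.89 + X.
With p_i = (n_i/n_T)P, K = p_R^2 / (p_V).
Substituting and setting equal to 0.561 atm gives a polynomial in X; the root in (0,1) is X = 0.297.

X = 0.297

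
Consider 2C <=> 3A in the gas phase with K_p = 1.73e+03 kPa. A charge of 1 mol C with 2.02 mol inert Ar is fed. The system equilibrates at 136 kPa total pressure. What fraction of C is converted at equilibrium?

X = 0.801

Basis: 1 mol C initially; let X = conversion of C. Extent ξ = 0.5X.
At extent ξ: n_C = 1 − X; n_A = 1.5X; n_I = 2.02 (inert).
Total moles n_T = 3.02 + 0.5X.
y_i = n_i/n_T, p_i = y_i·P. K_p = p_A^3 / (p_C^2).
Setting this equal to 1.73e+03 kPa and taking the physical root (0 < X < 1) gives X = 0.801.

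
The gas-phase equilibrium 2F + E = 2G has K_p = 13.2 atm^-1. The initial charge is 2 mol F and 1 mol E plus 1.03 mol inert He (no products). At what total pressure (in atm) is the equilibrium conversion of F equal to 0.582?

P = 1.21 atm

Basis: 2 mol F initially; let X = conversion of F. Extent ξ = X.
Mole table: n_F = 2 − 2X; n_E = 1 − X; n_G = 2X; n_I = 1.03 (inert).
Summing: n_T = 4.03 − X.
K_p = p_G^2 / (p_F^2 p_E) with p_i = (n_i/n_T)·P.
At X = 0.582: the mole-fraction product g(X) = Π y_i^ν_i = 15.99. Since K_p = g(X)·P^{-1}, P = (g/K_p)^(1/1) = (15.99/13.2)^(1/1) = 1.21 atm.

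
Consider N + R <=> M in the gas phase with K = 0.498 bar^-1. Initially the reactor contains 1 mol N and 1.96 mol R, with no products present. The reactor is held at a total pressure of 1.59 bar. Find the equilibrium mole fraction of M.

y_M = 0.125

Let X = conversion of N (basis 1 mol N); extent of reaction ξ = X.
Species balance: n_N = 1 − X; n_R = 1.96 − X; n_M = X.
n_T = Σnᵢ = 2.96 − X.
Mole fractions y_i = n_i/n_T; K = p_M / (p_N p_R) with p_i = y_i·P.
This yields a degree-2 equation in X; solving on (0,1), X = 0.329.
Then n_M = 0.329, n_T = 2.63, so y_M = 0.125.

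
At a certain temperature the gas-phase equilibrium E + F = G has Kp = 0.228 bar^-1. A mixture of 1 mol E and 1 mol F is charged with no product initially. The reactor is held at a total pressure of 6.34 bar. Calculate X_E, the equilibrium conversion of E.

Let X = conversion of E (basis 1 mol E); extent of reaction ξ = X.
At extent ξ: n_E = 1 − X; n_F = 1 − X; n_G = X.
Summing: n_T = 2 − X.
With p_i = (n_i/n_T)P, Kp = p_G / (p_E p_F).
Equating to 0.228 bar^-1 and solving on 0 < X < 1: X = 0.361.

X = 0.361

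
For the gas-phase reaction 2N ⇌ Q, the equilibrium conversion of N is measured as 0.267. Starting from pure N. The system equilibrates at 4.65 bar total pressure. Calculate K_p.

Take 1 mol N as basis and let X be its fractional conversion, so ξ = 0.5X.
Moles: n_N = 1 − X; n_Q = 0.5X.
n_T = Σnᵢ = 1 − 0.5X.
At X = 0.267: n_N = 0.733, n_Q = 0.134, n_T = 0.867.
p_i = (n_i/n_T)·P. K_p = p_Q / (p_N^2) = 0.0463 bar^-1.

K_p = 0.0463 bar^-1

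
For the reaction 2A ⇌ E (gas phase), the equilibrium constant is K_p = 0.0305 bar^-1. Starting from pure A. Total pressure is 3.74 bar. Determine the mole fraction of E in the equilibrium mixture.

Take 1 mol A as basis and let X be its fractional conversion, so ξ = 0.5X.
Mole table: n_A = 1 − X; n_E = 0.5X.
n_T = Σnᵢ = 1 − 0.5X.
With p_i = (n_i/n_T)P, K_p = p_E / (p_A^2).
Setting this equal to 0.0305 bar^-1 and taking the physical root (0 < X < 1) gives X = 0.171.
Then n_E = 0.0857, n_T = 0.914, so y_E = 0.094.

y_E = 0.094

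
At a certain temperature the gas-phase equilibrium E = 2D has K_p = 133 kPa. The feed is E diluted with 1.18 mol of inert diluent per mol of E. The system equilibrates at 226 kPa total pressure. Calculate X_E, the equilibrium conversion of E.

Basis: 1 mol E initially; let X = conversion of E. Extent ξ = X.
Moles: n_E = 1 − X; n_D = 2X; n_I = 1.18 (inert).
Total moles n_T = 2.18 + X.
With p_i = (n_i/n_T)P, K_p = p_D^2 / (p_E).
Substituting and setting equal to 133 kPa gives a polynomial in X; the root in (0,1) is X = 0.458.

X = 0.458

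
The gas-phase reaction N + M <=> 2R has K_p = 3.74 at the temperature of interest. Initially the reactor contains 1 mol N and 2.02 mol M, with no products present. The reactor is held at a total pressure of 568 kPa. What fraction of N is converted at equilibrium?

Basis: 1 mol N initially; let X = conversion of N. Extent ξ = X.
Moles: n_N = 1 − X; n_M = 2.02 − X; n_R = 2X.
Total moles n_T = 3.02 (Δν = 0, constant).
Mole fractions y_i = n_i/n_T; K_p = p_R^2 / (p_N p_M) with p_i = y_i·P.
This yields a degree-2 equation in X; solving on (0,1), X = 0.659.

X = 0.659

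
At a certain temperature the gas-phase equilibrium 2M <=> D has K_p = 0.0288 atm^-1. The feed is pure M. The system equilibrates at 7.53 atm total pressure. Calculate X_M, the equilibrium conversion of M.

Basis: 1 mol M initially; let X = conversion of M. Extent ξ = 0.5X.
Species balance: n_M = 1 − X; n_D = 0.5X.
Total moles n_T = 1 − 0.5X.
y_i = n_i/n_T, p_i = y_i·P. K_p = p_D / (p_M^2).
This yields a degree-2 equation in X; solving on (0,1), X = 0.268.

X = 0.268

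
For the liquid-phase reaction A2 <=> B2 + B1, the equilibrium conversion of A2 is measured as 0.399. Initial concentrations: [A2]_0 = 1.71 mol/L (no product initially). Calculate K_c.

Let X = conversion of A2.
Concentrations: [A2] = 1.71 − 1.71X; [B2] = 1.71X; [B1] = 1.71X.
At X = 0.399: [A2] = 1.03, [B2] = 0.682, [B1] = 0.682.
K_c = [B2] [B1] / ([A2]) = 0.453 mol/L.

K_c = 0.453 mol/L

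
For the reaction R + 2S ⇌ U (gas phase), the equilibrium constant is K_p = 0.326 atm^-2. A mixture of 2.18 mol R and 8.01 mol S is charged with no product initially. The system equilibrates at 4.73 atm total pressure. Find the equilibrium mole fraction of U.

Basis: 2.18 mol R initially; let X = conversion of R. Extent ξ = 2.18X.
At extent ξ: n_R = 2.18 − 2.18X; n_S = 8.01 − 4.36X; n_U = 2.18X.
Total moles n_T = 10.2 − 4.36X.
Mole fractions y_i = n_i/n_T; K_p = p_U / (p_R p_S^2) with p_i = y_i·P.
Equating to 0.326 atm^-2 and solving on 0 < X < 1: X = 0.772.
Then n_U = 1.68, n_T = 6.83, so y_U = 0.246.

y_U = 0.246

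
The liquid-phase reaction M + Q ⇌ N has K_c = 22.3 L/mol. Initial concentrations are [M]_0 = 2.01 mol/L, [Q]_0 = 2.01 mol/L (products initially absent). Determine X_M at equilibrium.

X = 0.861

Let X = conversion of M; extent ξ = 2.01·X mol/L.
Concentrations: [M] = 2.01 − 2.01X; [Q] = 2.01 − 2.01X; [N] = 2.01X.
K_c = [N] / ([M] [Q]).
Equating to 22.3 L/mol: the physical root is X = 0.861.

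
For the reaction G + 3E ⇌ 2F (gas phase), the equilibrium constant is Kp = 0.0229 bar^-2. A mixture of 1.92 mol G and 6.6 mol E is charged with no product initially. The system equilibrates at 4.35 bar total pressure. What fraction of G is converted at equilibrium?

Take 1.92 mol G as basis and let X be its fractional conversion, so ξ = 1.92X.
At extent ξ: n_G = 1.92 − 1.92X; n_E = 6.6 − 5.76X; n_F = 3.84X.
Total moles n_T = 8.52 − 3.84X.
Mole fractions y_i = n_i/n_T; Kp = p_F^2 / (p_G p_E^3) with p_i = y_i·P.
Setting this equal to 0.0229 bar^-2 and taking the physical root (0 < X < 1) gives X = 0.294.

X = 0.294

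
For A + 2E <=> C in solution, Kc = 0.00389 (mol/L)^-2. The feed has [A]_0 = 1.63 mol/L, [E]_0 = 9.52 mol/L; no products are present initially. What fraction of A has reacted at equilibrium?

X = 0.230

Let X = conversion of A; extent ξ = 1.63·X mol/L.
Concentrations: [A] = 1.63 − 1.63X; [E] = 9.52 − 3.26X; [C] = 1.63X.
Kc = [C] / ([A] [E]^2).
Solving Kc = 0.00389 for X ∈ (0,1): X = 0.230.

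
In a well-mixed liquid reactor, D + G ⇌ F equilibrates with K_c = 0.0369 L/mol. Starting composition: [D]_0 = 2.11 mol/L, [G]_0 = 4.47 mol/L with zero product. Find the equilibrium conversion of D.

Let X = conversion of D; extent ξ = 2.11·X mol/L.
Concentrations: [D] = 2.11 − 2.11X; [G] = 4.47 − 2.11X; [F] = 2.11X.
K_c = [F] / ([D] [G]).
Equating to 0.0369 L/mol: the physical root is X = 0.134.

X = 0.134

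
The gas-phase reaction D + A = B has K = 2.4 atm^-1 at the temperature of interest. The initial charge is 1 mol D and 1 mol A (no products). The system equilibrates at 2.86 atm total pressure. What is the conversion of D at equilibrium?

Let X = conversion of D (basis 1 mol D); extent of reaction ξ = X.
Mole table: n_D = 1 − X; n_A = 1 − X; n_B = X.
n_T = Σnᵢ = 2 − X.
With p_i = (n_i/n_T)P, K = p_B / (p_D p_A).
Equating to 2.4 atm^-1 and solving on 0 < X < 1: X = 0.643.

X = 0.643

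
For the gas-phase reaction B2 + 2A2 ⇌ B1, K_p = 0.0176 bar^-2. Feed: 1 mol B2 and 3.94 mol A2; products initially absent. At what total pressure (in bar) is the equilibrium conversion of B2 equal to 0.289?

Take 1 mol B2 as basis and let X be its fractional conversion, so ξ = X.
Mole table: n_B2 = 1 − X; n_A2 = 3.94 − 2X; n_B1 = X.
Summing: n_T = 4.94 − 2X.
K_p = p_B1 / (p_B2 p_A2^2) with p_i = (n_i/n_T)·P.
At X = 0.289: the mole-fraction product g(X) = Π y_i^ν_i = 0.6842. Since K_p = g(X)·P^{-2}, P = (g/K_p)^(1/2) = (0.6842/0.0176)^(1/2) = 6.24 bar.

P = 6.24 bar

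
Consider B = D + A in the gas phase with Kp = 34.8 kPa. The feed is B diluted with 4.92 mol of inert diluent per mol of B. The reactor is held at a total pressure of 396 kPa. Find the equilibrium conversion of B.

Basis: 1 mol B initially; let X = conversion of B. Extent ξ = X.
At extent ξ: n_B = 1 − X; n_D = X; n_A = X; n_I = 4.92 (inert).
Total moles n_T = 5.92 + X.
y_i = n_i/n_T, p_i = y_i·P. Kp = p_D p_A / (p_B).
Setting this equal to 34.8 kPa and taking the physical root (0 < X < 1) gives X = 0.521.

X = 0.521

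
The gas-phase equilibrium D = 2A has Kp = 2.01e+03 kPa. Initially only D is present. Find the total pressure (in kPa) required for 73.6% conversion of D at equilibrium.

Let X = conversion of D (basis 1 mol D); extent of reaction ξ = X.
At extent ξ: n_D = 1 − X; n_A = 2X.
Summing: n_T = 1 + X.
Kp = p_A^2 / (p_D) with p_i = (n_i/n_T)·P.
At X = 0.736: the mole-fraction product g(X) = Π y_i^ν_i = 4.728. Since Kp = g(X)·P^{1}, P = (Kp/g)^(1/1) = (2.01e+03/4.728)^(1/1) = 425 kPa.

P = 425 kPa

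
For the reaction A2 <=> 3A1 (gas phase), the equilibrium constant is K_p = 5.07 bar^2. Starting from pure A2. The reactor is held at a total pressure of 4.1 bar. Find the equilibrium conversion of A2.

X = 0.268

Let X = conversion of A2 (basis 1 mol A2); extent of reaction ξ = X.
Mole table: n_A2 = 1 − X; n_A1 = 3X.
Summing: n_T = 1 + 2X.
y_i = n_i/n_T, p_i = y_i·P. K_p = p_A1^3 / (p_A2).
Setting this equal to 5.07 bar^2 and taking the physical root (0 < X < 1) gives X = 0.268.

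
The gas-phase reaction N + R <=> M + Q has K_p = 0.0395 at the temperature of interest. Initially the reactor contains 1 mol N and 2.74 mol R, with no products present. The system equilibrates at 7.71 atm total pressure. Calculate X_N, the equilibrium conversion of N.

X = 0.267

Let X = conversion of N (basis 1 mol N); extent of reaction ξ = X.
Mole table: n_N = 1 − X; n_R = 2.74 − X; n_M = X; n_Q = X.
n_T stays at 3.74 (no change in mole number).
y_i = n_i/n_T, p_i = y_i·P. K_p = p_M p_Q / (p_N p_R).
Equating to 0.0395 and solving on 0 < X < 1: X = 0.267.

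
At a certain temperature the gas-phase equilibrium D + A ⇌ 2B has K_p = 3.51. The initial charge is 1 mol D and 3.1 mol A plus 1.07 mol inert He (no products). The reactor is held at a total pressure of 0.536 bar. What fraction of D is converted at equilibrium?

X = 0.738

Basis: 1 mol D initially; let X = conversion of D. Extent ξ = X.
Species balance: n_D = 1 − X; n_A = 3.1 − X; n_B = 2X; n_I = 1.07 (inert).
Total moles n_T = 5.17 (Δν = 0, constant).
With p_i = (n_i/n_T)P, K_p = p_B^2 / (p_D p_A).
Setting this equal to 3.51 and taking the physical root (0 < X < 1) gives X = 0.738.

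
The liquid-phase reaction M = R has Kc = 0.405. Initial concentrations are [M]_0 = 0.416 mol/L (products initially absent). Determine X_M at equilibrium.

Let X = conversion of M; extent ξ = 0.416·X mol/L.
Concentrations: [M] = 0.416 − 0.416X; [R] = 0.416X.
Kc = [R] / ([M]).
This equals 0.405 at X = 0.288 (the root in 0 < X < 1).

X = 0.288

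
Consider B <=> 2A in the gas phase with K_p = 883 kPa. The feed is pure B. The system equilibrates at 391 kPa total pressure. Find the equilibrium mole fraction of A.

Take 1 mol B as basis and let X be its fractional conversion, so ξ = X.
Species balance: n_B = 1 − X; n_A = 2X.
Total moles n_T = 1 + X.
y_i = n_i/n_T, p_i = y_i·P. K_p = p_A^2 / (p_B).
Setting this equal to 883 kPa and taking the physical root (0 < X < 1) gives X = 0.601.
Then n_A = 1.2, n_T = 1.6, so y_A = 0.751.

y_A = 0.751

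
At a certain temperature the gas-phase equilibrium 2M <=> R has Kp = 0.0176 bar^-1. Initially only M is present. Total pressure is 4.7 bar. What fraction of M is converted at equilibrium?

X = 0.133

Let X = conversion of M (basis 1 mol M); extent of reaction ξ = 0.5X.
Mole table: n_M = 1 − X; n_R = 0.5X.
Total moles n_T = 1 − 0.5X.
With p_i = (n_i/n_T)P, Kp = p_R / (p_M^2).
Substituting and setting equal to 0.0176 bar^-1 gives a polynomial in X; the root in (0,1) is X = 0.133.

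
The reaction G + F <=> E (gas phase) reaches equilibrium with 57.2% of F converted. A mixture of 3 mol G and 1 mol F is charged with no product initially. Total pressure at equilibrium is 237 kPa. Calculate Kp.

Kp = 0.00796 kPa^-1

Take 1 mol F as basis and let X be its fractional conversion, so ξ = X.
Mole table: n_G = 3 − X; n_F = 1 − X; n_E = X.
Total moles n_T = 4 − X.
At X = 0.572: n_G = 2.43, n_F = 0.428, n_E = 0.572, n_T = 3.43.
p_i = (n_i/n_T)·P. Kp = p_E / (p_G p_F) = 0.00796 kPa^-1.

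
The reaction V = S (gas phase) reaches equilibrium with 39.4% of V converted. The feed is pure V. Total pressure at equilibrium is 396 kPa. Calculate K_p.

K_p = 0.65

Take 1 mol V as basis and let X be its fractional conversion, so ξ = X.
At extent ξ: n_V = 1 − X; n_S = X.
Total moles n_T = 1 (Δν = 0, constant).
At X = 0.394: n_V = 0.606, n_S = 0.394, n_T = 1.
p_i = (n_i/n_T)·P. K_p = p_S / (p_V) = 0.65.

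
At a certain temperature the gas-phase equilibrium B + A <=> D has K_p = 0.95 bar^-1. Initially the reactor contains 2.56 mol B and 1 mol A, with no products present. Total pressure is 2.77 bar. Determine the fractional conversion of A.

Basis: 1 mol A initially; let X = conversion of A. Extent ξ = X.
Mole table: n_B = 2.56 − X; n_A = 1 − X; n_D = X.
Total moles n_T = 3.56 − X.
With p_i = (n_i/n_T)P, K_p = p_D / (p_B p_A).
This yields a degree-2 equation in X; solving on (0,1), X = 0.634.

X = 0.634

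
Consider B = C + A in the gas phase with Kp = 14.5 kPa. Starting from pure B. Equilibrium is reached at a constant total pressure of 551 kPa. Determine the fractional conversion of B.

X = 0.160

Basis: 1 mol B initially; let X = conversion of B. Extent ξ = X.
At extent ξ: n_B = 1 − X; n_C = X; n_A = X.
Summing: n_T = 1 + X.
With p_i = (n_i/n_T)P, Kp = p_C p_A / (p_B).
Equating to 14.5 kPa and solving on 0 < X < 1: X = 0.160.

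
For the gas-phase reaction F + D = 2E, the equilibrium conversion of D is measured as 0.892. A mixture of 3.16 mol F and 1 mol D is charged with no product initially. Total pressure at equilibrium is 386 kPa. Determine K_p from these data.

Let X = conversion of D (basis 1 mol D); extent of reaction ξ = X.
At extent ξ: n_F = 3.16 − X; n_D = 1 − X; n_E = 2X.
Since Δν = 0, n_T = 4.16 throughout.
At X = 0.892: n_F = 2.27, n_D = 0.108, n_E = 1.78, n_T = 4.16.
p_i = (n_i/n_T)·P. K_p = p_E^2 / (p_F p_D) = 13.

K_p = 13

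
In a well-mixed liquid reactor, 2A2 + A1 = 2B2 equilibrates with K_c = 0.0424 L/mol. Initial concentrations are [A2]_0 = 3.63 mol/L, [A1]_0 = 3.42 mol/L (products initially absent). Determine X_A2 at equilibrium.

Let X = conversion of A2; extent ξ = 3.63X/2 mol/L.
Concentrations: [A2] = 3.63 − 3.63X; [A1] = 3.42 − 1.81X; [B2] = 3.63X.
K_c = [B2]^2 / ([A2]^2 [A1]).
This equals 0.0424 at X = 0.261 (the root in 0 < X < 1).

X = 0.261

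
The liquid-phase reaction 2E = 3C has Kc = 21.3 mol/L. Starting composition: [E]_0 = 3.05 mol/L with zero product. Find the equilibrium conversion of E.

X = 0.642

Let X = conversion of E; extent ξ = 3.05X/2 mol/L.
Concentrations: [E] = 3.05 − 3.05X; [C] = 4.57X.
Kc = [C]^3 / ([E]^2).
This equals 21.3 at X = 0.642 (the root in 0 < X < 1).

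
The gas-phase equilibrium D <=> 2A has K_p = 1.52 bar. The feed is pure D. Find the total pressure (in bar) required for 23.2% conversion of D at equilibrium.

Basis: 1 mol D initially; let X = conversion of D. Extent ξ = X.
Mole table: n_D = 1 − X; n_A = 2X.
Total moles n_T = 1 + X.
K_p = p_A^2 / (p_D) with p_i = (n_i/n_T)·P.
At X = 0.232: the mole-fraction product g(X) = Π y_i^ν_i = 0.2275. Since K_p = g(X)·P^{1}, P = (K_p/g)^(1/1) = (1.52/0.2275)^(1/1) = 6.68 bar.

P = 6.68 bar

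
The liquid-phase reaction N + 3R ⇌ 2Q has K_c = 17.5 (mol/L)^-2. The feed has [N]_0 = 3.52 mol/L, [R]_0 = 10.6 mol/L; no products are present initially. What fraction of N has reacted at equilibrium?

Let X = conversion of N; extent ξ = 3.52·X mol/L.
Concentrations: [N] = 3.52 − 3.52X; [R] = 10.6 − 10.6X; [Q] = 7.04X.
K_c = [Q]^2 / ([N] [R]^3).
Equating to 17.5 (mol/L)^-2: the physical root is X = 0.853.

X = 0.853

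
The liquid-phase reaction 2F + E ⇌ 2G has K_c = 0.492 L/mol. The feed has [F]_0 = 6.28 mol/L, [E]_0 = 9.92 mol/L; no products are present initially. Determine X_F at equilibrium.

X = 0.663

Let X = conversion of F; extent ξ = 6.28X/2 mol/L.
Concentrations: [F] = 6.28 − 6.28X; [E] = 9.92 − 3.14X; [G] = 6.28X.
K_c = [G]^2 / ([F]^2 [E]).
Solving K_c = 0.492 for X ∈ (0,1): X = 0.663.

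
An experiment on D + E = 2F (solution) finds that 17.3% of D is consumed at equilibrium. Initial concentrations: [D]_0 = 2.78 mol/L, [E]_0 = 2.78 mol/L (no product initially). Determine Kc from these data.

Let X = conversion of D.
Concentrations: [D] = 2.78 − 2.78X; [E] = 2.78 − 2.78X; [F] = 5.56X.
At X = 0.173: [D] = 2.3, [E] = 2.3, [F] = 0.962.
Kc = [F]^2 / ([D] [E]) = 0.175.

Kc = 0.175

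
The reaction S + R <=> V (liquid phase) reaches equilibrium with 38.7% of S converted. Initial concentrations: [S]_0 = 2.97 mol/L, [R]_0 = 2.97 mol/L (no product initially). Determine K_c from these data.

Let X = conversion of S.
Concentrations: [S] = 2.97 − 2.97X; [R] = 2.97 − 2.97X; [V] = 2.97X.
At X = 0.387: [S] = 1.82, [R] = 1.82, [V] = 1.15.
K_c = [V] / ([S] [R]) = 0.347 L/mol.

K_c = 0.347 L/mol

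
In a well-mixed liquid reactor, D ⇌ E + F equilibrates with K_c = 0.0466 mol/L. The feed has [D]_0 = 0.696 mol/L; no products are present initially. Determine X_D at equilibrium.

Let X = conversion of D; extent ξ = 0.696·X mol/L.
Concentrations: [D] = 0.696 − 0.696X; [E] = 0.696X; [F] = 0.696X.
K_c = [E] [F] / ([D]).
Equating to 0.0466 mol/L: the physical root is X = 0.227.

X = 0.227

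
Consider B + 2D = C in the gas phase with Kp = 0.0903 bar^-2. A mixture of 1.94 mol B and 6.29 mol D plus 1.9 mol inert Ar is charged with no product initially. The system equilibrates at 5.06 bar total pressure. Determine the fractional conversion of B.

X = 0.412

Let X = conversion of B (basis 1.94 mol B); extent of reaction ξ = 1.94X.
Moles: n_B = 1.94 − 1.94X; n_D = 6.29 − 3.88X; n_C = 1.94X; n_I = 1.9 (inert).
n_T = Σnᵢ = 10.1 − 3.88X.
Mole fractions y_i = n_i/n_T; Kp = p_C / (p_B p_D^2) with p_i = y_i·P.
Setting this equal to 0.0903 bar^-2 and taking the physical root (0 < X < 1) gives X = 0.412.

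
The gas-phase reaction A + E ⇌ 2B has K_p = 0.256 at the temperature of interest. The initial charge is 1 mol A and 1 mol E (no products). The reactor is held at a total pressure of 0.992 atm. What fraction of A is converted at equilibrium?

X = 0.202

Basis: 1 mol A initially; let X = conversion of A. Extent ξ = X.
Mole table: n_A = 1 − X; n_E = 1 − X; n_B = 2X.
Since Δν = 0, n_T = 2 throughout.
Mole fractions y_i = n_i/n_T; K_p = p_B^2 / (p_A p_E) with p_i = y_i·P.
Equating to 0.256 and solving on 0 < X < 1: X = 0.202.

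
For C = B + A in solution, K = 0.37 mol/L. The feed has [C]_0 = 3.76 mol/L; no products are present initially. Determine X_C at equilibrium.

Let X = conversion of C; extent ξ = 3.76·X mol/L.
Concentrations: [C] = 3.76 − 3.76X; [B] = 3.76X; [A] = 3.76X.
K = [B] [A] / ([C]).
Equating to 0.37 mol/L: the physical root is X = 0.268.

X = 0.268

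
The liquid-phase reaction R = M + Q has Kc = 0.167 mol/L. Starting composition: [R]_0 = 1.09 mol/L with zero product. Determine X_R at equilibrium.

X = 0.322

Let X = conversion of R; extent ξ = 1.09·X mol/L.
Concentrations: [R] = 1.09 − 1.09X; [M] = 1.09X; [Q] = 1.09X.
Kc = [M] [Q] / ([R]).
This equals 0.167 at X = 0.322 (the root in 0 < X < 1).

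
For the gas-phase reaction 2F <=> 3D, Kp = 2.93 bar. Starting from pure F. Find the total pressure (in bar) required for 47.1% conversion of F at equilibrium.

P = 2.87 bar

Let X = conversion of F (basis 1 mol F); extent of reaction ξ = 0.5X.
Mole table: n_F = 1 − X; n_D = 1.5X.
n_T = Σnᵢ = 1 + 0.5X.
Kp = p_D^3 / (p_F^2) with p_i = (n_i/n_T)·P.
At X = 0.471: the mole-fraction product g(X) = Π y_i^ν_i = 1.02. Since Kp = g(X)·P^{1}, P = (Kp/g)^(1/1) = (2.93/1.02)^(1/1) = 2.87 bar.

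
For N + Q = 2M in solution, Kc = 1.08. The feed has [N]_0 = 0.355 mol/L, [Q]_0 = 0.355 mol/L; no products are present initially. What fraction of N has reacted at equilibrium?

Let X = conversion of N; extent ξ = 0.355·X mol/L.
Concentrations: [N] = 0.355 − 0.355X; [Q] = 0.355 − 0.355X; [M] = 0.71X.
Kc = [M]^2 / ([N] [Q]).
This equals 1.08 at X = 0.342 (the root in 0 < X < 1).

X = 0.342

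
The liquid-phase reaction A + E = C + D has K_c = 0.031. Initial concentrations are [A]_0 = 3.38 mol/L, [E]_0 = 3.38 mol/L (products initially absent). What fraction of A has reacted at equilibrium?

X = 0.150

Let X = conversion of A; extent ξ = 3.38·X mol/L.
Concentrations: [A] = 3.38 − 3.38X; [E] = 3.38 − 3.38X; [C] = 3.38X; [D] = 3.38X.
K_c = [C] [D] / ([A] [E]).
Setting equal to 0.031 and solving for X on (0,1) gives X = 0.150.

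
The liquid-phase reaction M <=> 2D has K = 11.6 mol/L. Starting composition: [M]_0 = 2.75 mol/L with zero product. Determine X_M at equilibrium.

X = 0.627

Let X = conversion of M; extent ξ = 2.75·X mol/L.
Concentrations: [M] = 2.75 − 2.75X; [D] = 5.5X.
K = [D]^2 / ([M]).
This equals 11.6 at X = 0.627 (the root in 0 < X < 1).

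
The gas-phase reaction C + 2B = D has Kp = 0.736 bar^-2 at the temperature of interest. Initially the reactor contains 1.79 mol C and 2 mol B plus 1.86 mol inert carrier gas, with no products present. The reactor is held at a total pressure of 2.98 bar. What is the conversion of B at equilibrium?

X = 0.457

Basis: 2 mol B initially; let X = conversion of B. Extent ξ = X.
At extent ξ: n_C = 1.79 − X; n_B = 2 − 2X; n_D = X; n_I = 1.86 (inert).
n_T = Σnᵢ = 5.65 − 2X.
Mole fractions y_i = n_i/n_T; Kp = p_D / (p_C p_B^2) with p_i = y_i·P.
This yields a degree-3 equation in X; solving on (0,1), X = 0.457.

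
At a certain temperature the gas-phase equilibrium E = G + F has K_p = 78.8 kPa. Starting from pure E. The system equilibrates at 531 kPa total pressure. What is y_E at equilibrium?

Basis: 1 mol E initially; let X = conversion of E. Extent ξ = X.
Mole table: n_E = 1 − X; n_G = X; n_F = X.
n_T = Σnᵢ = 1 + X.
Mole fractions y_i = n_i/n_T; K_p = p_G p_F / (p_E) with p_i = y_i·P.
Substituting and setting equal to 78.8 kPa gives a polynomial in X; the root in (0,1) is X = 0.359.
Then n_E = 0.641, n_T = 1.36, so y_E = 0.471.

y_E = 0.471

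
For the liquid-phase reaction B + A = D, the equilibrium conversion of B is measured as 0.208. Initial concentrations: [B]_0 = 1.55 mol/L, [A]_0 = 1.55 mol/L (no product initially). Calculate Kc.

Kc = 0.214 L/mol

Let X = conversion of B.
Concentrations: [B] = 1.55 − 1.55X; [A] = 1.55 − 1.55X; [D] = 1.55X.
At X = 0.208: [B] = 1.23, [A] = 1.23, [D] = 0.322.
Kc = [D] / ([B] [A]) = 0.214 L/mol.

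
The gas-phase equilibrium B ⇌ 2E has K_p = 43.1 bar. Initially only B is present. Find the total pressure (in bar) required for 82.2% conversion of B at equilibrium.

Basis: 1 mol B initially; let X = conversion of B. Extent ξ = X.
Species balance: n_B = 1 − X; n_E = 2X.
n_T = Σnᵢ = 1 + X.
K_p = p_E^2 / (p_B) with p_i = (n_i/n_T)·P.
At X = 0.822: the mole-fraction product g(X) = Π y_i^ν_i = 8.334. Since K_p = g(X)·P^{1}, P = (K_p/g)^(1/1) = (43.1/8.334)^(1/1) = 5.17 bar.

P = 5.17 bar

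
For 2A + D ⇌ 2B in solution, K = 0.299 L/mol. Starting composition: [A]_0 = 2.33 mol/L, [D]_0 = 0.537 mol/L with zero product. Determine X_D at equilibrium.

Let X = conversion of D; extent ξ = 0.537·X mol/L.
Concentrations: [A] = 2.33 − 1.07X; [D] = 0.537 − 0.537X; [B] = 1.07X.
K = [B]^2 / ([A]^2 [D]).
Solving K = 0.299 for X ∈ (0,1): X = 0.485.

X = 0.485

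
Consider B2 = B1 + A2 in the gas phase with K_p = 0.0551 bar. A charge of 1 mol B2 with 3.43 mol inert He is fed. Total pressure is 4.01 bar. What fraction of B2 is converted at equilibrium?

Basis: 1 mol B2 initially; let X = conversion of B2. Extent ξ = X.
Species balance: n_B2 = 1 − X; n_B1 = X; n_A2 = X; n_I = 3.43 (inert).
Total moles n_T = 4.43 + X.
y_i = n_i/n_T, p_i = y_i·P. K_p = p_B1 p_A2 / (p_B2).
This yields a degree-2 equation in X; solving on (0,1), X = 0.223.

X = 0.223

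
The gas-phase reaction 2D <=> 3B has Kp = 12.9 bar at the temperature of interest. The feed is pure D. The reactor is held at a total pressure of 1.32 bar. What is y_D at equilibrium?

y_D = 0.220

Take 1 mol D as basis and let X be its fractional conversion, so ξ = 0.5X.
Species balance: n_D = 1 − X; n_B = 1.5X.
n_T = Σnᵢ = 1 + 0.5X.
y_i = n_i/n_T, p_i = y_i·P. Kp = p_B^3 / (p_D^2).
Setting this equal to 12.9 bar and taking the physical root (0 < X < 1) gives X = 0.702.
Then n_D = 0.298, n_T = 1.35, so y_D = 0.220.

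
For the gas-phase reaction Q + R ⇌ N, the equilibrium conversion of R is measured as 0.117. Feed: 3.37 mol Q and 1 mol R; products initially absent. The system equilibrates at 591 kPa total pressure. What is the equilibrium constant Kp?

Kp = 0.000293 kPa^-1

Let X = conversion of R (basis 1 mol R); extent of reaction ξ = X.
Species balance: n_Q = 3.37 − X; n_R = 1 − X; n_N = X.
n_T = Σnᵢ = 4.37 − X.
At X = 0.117: n_Q = 3.25, n_R = 0.883, n_N = 0.117, n_T = 4.25.
p_i = (n_i/n_T)·P. Kp = p_N / (p_Q p_R) = 0.000293 kPa^-1.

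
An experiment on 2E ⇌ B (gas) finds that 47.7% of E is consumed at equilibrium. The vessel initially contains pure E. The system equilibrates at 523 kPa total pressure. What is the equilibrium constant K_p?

Let X = conversion of E (basis 1 mol E); extent of reaction ξ = 0.5X.
At extent ξ: n_E = 1 − X; n_B = 0.5X.
Total moles n_T = 1 − 0.5X.
At X = 0.477: n_E = 0.523, n_B = 0.238, n_T = 0.762.
p_i = (n_i/n_T)·P. K_p = p_B / (p_E^2) = 0.00127 kPa^-1.

K_p = 0.00127 kPa^-1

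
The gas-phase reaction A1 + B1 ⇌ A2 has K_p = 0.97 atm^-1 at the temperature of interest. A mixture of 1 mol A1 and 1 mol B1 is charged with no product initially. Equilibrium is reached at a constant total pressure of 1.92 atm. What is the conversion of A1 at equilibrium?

X = 0.409

Basis: 1 mol A1 initially; let X = conversion of A1. Extent ξ = X.
Species balance: n_A1 = 1 − X; n_B1 = 1 − X; n_A2 = X.
Total moles n_T = 2 − X.
y_i = n_i/n_T, p_i = y_i·P. K_p = p_A2 / (p_A1 p_B1).
Substituting and setting equal to 0.97 atm^-1 gives a polynomial in X; the root in (0,1) is X = 0.409.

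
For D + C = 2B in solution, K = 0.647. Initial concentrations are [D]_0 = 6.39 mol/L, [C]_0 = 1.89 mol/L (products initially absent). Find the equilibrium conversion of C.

X = 0.489

Let X = conversion of C; extent ξ = 1.89·X mol/L.
Concentrations: [D] = 6.39 − 1.89X; [C] = 1.89 − 1.89X; [B] = 3.78X.
K = [B]^2 / ([D] [C]).
Setting equal to 0.647 and solving for X on (0,1) gives X = 0.489.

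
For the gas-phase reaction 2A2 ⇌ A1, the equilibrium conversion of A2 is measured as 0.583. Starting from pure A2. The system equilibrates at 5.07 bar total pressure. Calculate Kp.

Let X = conversion of A2 (basis 1 mol A2); extent of reaction ξ = 0.5X.
Mole table: n_A2 = 1 − X; n_A1 = 0.5X.
n_T = Σnᵢ = 1 − 0.5X.
At X = 0.583: n_A2 = 0.417, n_A1 = 0.291, n_T = 0.709.
p_i = (n_i/n_T)·P. Kp = p_A1 / (p_A2^2) = 0.234 bar^-1.

Kp = 0.234 bar^-1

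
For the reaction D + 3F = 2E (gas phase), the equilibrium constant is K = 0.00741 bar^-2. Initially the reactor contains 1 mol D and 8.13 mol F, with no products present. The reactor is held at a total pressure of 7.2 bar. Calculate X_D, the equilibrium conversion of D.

X = 0.476

Take 1 mol D as basis and let X be its fractional conversion, so ξ = X.
Mole table: n_D = 1 − X; n_F = 8.13 − 3X; n_E = 2X.
n_T = Σnᵢ = 9.13 − 2X.
With p_i = (n_i/n_T)P, K = p_E^2 / (p_D p_F^3).
Setting this equal to 0.00741 bar^-2 and taking the physical root (0 < X < 1) gives X = 0.476.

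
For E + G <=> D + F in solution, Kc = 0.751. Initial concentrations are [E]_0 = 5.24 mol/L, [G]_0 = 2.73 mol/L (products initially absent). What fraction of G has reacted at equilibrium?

X = 0.615

Let X = conversion of G; extent ξ = 2.73·X mol/L.
Concentrations: [E] = 5.24 − 2.73X; [G] = 2.73 − 2.73X; [D] = 2.73X; [F] = 2.73X.
Kc = [D] [F] / ([E] [G]).
Setting equal to 0.751 and solving for X on (0,1) gives X = 0.615.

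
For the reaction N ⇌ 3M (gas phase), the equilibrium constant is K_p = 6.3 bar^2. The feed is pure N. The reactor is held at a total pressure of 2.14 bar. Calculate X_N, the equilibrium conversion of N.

Let X = conversion of N (basis 1 mol N); extent of reaction ξ = X.
Species balance: n_N = 1 − X; n_M = 3X.
Summing: n_T = 1 + 2X.
With p_i = (n_i/n_T)P, K_p = p_M^3 / (p_N).
Equating to 6.3 bar^2 and solving on 0 < X < 1: X = 0.467.

X = 0.467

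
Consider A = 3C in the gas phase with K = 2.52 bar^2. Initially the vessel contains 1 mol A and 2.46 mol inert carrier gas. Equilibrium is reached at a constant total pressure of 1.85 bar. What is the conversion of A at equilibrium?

Let X = conversion of A (basis 1 mol A); extent of reaction ξ = X.
Mole table: n_A = 1 − X; n_C = 3X; n_I = 2.46 (inert).
Summing: n_T = 3.46 + 2X.
With p_i = (n_i/n_T)P, K = p_C^3 / (p_A).
Substituting and setting equal to 2.52 bar^2 gives a polynomial in X; the root in (0,1) is X = 0.614.

X = 0.614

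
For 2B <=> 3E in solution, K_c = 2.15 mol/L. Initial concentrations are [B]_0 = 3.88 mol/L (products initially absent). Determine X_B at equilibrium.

Let X = conversion of B; extent ξ = 3.88X/2 mol/L.
Concentrations: [B] = 3.88 − 3.88X; [E] = 5.82X.
K_c = [E]^3 / ([B]^2).
Equating to 2.15 mol/L: the physical root is X = 0.393.

X = 0.393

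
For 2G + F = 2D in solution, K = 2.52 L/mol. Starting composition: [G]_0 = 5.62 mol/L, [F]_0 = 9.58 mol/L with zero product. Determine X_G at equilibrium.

Let X = conversion of G; extent ξ = 5.62X/2 mol/L.
Concentrations: [G] = 5.62 − 5.62X; [F] = 9.58 − 2.81X; [D] = 5.62X.
K = [D]^2 / ([G]^2 [F]).
Solving K = 2.52 for X ∈ (0,1): X = 0.811.

X = 0.811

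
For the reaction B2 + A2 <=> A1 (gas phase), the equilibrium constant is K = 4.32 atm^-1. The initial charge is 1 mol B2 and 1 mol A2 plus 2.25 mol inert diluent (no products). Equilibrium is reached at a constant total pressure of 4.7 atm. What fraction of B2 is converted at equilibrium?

Basis: 1 mol B2 initially; let X = conversion of B2. Extent ξ = X.
Species balance: n_B2 = 1 − X; n_A2 = 1 − X; n_A1 = X; n_I = 2.25 (inert).
n_T = Σnᵢ = 4.25 − X.
y_i = n_i/n_T, p_i = y_i·P. K = p_A1 / (p_B2 p_A2).
This yields a degree-2 equation in X; solving on (0,1), X = 0.659.

X = 0.659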